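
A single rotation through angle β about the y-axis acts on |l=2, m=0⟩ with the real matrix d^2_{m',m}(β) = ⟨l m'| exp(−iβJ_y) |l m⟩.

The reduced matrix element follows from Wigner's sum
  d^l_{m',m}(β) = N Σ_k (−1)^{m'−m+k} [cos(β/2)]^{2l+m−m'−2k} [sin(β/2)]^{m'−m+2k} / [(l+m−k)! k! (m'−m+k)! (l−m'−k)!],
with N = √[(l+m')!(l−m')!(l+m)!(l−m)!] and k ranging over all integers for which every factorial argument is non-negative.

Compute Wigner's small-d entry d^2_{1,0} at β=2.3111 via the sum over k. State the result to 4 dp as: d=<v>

d=0.6099

d^2_{1,0}(β=2.3111) via Wigner's sum:
c=cos(2.3111/2)=0.403415, s=sin(2.3111/2)=0.915017; N=√[6·1·2·2]=4.898979
k: max(0,(0)−(1))=0 … min(2+(0),2−(1))=1
  k=0: (−1)^1·4.8990/(2)·0.4034^3·0.9150^1 = -0.147151
  k=1: (−1)^2·4.8990/(2)·0.4034^1·0.9150^3 = +0.757034
d^2_{1,0}(2.3111) = -0.147151 +0.757034 = +0.609884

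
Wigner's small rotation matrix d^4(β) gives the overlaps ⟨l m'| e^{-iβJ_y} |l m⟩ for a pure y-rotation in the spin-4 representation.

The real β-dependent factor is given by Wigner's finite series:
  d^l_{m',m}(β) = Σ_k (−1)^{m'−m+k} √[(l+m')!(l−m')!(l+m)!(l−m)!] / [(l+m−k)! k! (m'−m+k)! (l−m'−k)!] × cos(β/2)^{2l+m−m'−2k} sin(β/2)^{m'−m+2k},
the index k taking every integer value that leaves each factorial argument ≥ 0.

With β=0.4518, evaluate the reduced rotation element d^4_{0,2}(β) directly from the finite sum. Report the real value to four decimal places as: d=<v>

d=0.3515

d^4_{0,2}(β=0.4518) via Wigner's sum:
c=cos(0.4518/2)=0.974593, s=sin(0.4518/2)=0.223984; N=√[24·24·720·2]=910.735966
Admissible k: 2..4 (factorial args all ≥0)
  k=2: (−1)^0·910.7360/(96)·0.9746^6·0.2240^2 = +0.407843
  k=3: (−1)^1·910.7360/(36)·0.9746^4·0.2240^4 = -0.057444
  k=4: (−1)^2·910.7360/(96)·0.9746^2·0.2240^6 = +0.001138
d^4_{0,2}(0.4518) = +0.407843 -0.057444 +0.001138 = +0.351537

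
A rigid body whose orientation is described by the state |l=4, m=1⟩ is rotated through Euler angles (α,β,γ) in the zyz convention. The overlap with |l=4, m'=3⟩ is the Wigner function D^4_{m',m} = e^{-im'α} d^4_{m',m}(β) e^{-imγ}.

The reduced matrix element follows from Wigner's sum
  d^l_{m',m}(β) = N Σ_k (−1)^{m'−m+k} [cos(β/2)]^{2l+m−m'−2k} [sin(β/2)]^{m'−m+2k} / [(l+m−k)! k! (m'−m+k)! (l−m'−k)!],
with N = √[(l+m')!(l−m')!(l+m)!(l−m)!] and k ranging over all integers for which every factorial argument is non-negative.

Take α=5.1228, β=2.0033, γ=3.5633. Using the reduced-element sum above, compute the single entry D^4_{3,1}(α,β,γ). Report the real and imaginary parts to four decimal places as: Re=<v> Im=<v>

Re=-0.4224 Im=0.0348

D^4_{3,1}(5.1228,2.0033,3.5633) = e^{-i·3·5.1228}·d^4_{3,1}(2.0033)·e^{-i·1·3.5633}. Compute d first:
With c≡cos(β/2)=0.538913 and s≡sin(β/2)=0.842361, N=[5040·1·120·6]^{1/2}=1904.940944
k∈{0,1} keeps every argument non-negative
  k=0: (−1)^2·1904.9409/(240)·0.5389^6·0.8424^2 = +0.137968
  k=1: (−1)^3·1904.9409/(144)·0.5389^4·0.8424^4 = -0.561808
d^4_{3,1}(2.0033) = +0.137968 -0.561808 = -0.423839
Phases: e^{-i·(3)·5.1228}=-0.942900-0.333075i, e^{-i·(1)·3.5633}=-0.912391+0.409319i ⇒ D=-0.422410+0.034777i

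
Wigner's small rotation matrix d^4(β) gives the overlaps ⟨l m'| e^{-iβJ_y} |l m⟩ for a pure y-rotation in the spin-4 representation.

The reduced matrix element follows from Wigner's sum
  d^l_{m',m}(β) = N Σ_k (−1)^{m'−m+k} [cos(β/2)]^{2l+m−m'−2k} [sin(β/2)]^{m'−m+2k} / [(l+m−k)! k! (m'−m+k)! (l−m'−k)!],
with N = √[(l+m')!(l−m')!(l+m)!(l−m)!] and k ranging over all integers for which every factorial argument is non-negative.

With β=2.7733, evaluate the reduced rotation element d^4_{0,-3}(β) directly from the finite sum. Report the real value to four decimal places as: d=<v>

d^4_{0,-3}(β=2.7733) via Wigner's sum:
Half-angle: c=0.183107, s=0.983093. N=√(24·24·1·5040)=1703.830978
The bounds max(0,m−m')=0 and min(l+m,l−m')=1 give 2 terms
  k=0: (−1)^3·1703.8310/(144)·0.1831^5·0.9831^3 = -0.002314
  k=1: (−1)^4·1703.8310/(144)·0.1831^3·0.9831^5 = +0.066704
d^4_{0,-3}(2.7733) = -0.002314 +0.066704 = +0.064390

d=0.0644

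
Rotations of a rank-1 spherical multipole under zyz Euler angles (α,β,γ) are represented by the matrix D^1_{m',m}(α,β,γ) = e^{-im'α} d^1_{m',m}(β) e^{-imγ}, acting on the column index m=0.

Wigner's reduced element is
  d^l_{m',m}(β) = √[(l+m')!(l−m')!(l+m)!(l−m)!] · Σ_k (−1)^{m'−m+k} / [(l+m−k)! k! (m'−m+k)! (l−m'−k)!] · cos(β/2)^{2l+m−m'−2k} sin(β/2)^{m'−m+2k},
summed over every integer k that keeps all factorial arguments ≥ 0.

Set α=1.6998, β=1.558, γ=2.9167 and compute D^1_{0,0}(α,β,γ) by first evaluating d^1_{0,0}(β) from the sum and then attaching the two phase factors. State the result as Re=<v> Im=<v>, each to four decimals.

First d^1_{0,0}(β=1.558), then the phase factors e^{-i(0)α} and e^{-i(0)γ}:
Half-angle: c=0.711616, s=0.702568. N=√(1·1·1·1)=1.000000
k: max(0,(0)−(0))=0 … min(1+(0),1−(0))=1
  k=0: (−1)^0·1.0000/(1)·0.7116^2·0.7026^0 = +0.506398
  k=1: (−1)^1·1.0000/(1)·0.7116^0·0.7026^2 = -0.493602
d^1_{0,0}(1.558) = +0.506398 -0.493602 = +0.012796
Attach z-rotation phases: D = e^{-i(0)(1.6998)}·(+0.012796)·e^{-i(0)(2.9167)} = +0.012796+0.000000i

Re=0.0128 Im=0.0000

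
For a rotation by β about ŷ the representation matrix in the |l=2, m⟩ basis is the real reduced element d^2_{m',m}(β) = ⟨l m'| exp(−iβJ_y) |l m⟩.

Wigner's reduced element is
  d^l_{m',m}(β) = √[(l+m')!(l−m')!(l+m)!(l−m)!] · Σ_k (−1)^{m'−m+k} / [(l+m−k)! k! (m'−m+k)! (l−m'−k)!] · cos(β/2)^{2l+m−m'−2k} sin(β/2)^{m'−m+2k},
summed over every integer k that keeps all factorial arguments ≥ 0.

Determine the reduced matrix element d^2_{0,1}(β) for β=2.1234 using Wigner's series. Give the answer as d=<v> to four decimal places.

d=-0.5472

d^2_{0,1}(β=2.1234) via Wigner's sum:
With c≡cos(β/2)=0.487388 and s≡sin(β/2)=0.873185, N=[2·2·6·1]^{1/2}=4.898979
k: max(0,(1)−(0))=1 … min(2+(1),2−(0))=2
  k=1: (−1)^0·4.8990/(2)·0.4874^3·0.8732^1 = +0.247632
  k=2: (−1)^1·4.8990/(2)·0.4874^1·0.8732^3 = -0.794822
d^2_{0,1}(2.1234) = +0.247632 -0.794822 = -0.547190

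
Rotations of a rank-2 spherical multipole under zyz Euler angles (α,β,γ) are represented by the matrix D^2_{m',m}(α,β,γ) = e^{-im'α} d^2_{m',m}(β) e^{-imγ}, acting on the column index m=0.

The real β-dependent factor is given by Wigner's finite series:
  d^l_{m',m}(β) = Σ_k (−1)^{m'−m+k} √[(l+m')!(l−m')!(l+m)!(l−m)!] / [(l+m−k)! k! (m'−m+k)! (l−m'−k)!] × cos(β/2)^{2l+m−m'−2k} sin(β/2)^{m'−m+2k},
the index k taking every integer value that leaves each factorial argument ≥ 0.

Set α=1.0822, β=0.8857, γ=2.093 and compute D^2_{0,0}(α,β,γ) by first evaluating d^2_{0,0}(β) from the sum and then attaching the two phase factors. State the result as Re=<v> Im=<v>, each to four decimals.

Split into d^2_{0,0}(β=0.8857) × two z-phases.
Half-angle: c=0.903534, s=0.428516. N=√(2·2·2·2)=4.000000
k: max(0,(0)−(0))=0 … min(2+(0),2−(0))=2
  k=0: (−1)^0·4.0000/(4)·0.9035^4·0.4285^0 = +0.666466
  k=1: (−1)^1·4.0000/(1)·0.9035^2·0.4285^2 = -0.599630
  k=2: (−1)^2·4.0000/(4)·0.9035^0·0.4285^4 = +0.033719
d^2_{0,0}(0.8857) = +0.666466 -0.599630 +0.033719 = +0.100554
Attach z-rotation phases: D = e^{-i(0)(1.0822)}·(+0.100554)·e^{-i(0)(2.093)} = +0.100554+0.000000i

Re=0.1006 Im=0.0000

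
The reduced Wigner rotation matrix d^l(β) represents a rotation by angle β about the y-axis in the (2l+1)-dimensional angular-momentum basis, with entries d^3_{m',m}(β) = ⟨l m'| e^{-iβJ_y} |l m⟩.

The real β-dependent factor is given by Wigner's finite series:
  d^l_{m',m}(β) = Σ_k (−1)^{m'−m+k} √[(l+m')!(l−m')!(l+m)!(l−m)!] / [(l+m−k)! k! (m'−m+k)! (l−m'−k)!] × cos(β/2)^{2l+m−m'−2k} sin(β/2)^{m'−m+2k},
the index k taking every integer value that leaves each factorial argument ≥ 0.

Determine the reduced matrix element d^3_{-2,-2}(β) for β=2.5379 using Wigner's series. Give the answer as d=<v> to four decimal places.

d^3_{-2,-2}(β=2.5379) via Wigner's sum:
c=cos(2.5379/2)=0.297284, s=sin(2.5379/2)=0.954789; N=√[1·120·1·120]=120.000000
k: max(0,(-2)−(-2))=0 … min(3+(-2),3−(-2))=1
  k=0: (−1)^0·120.0000/(120)·0.2973^6·0.9548^0 = +0.000690
  k=1: (−1)^1·120.0000/(24)·0.2973^4·0.9548^2 = -0.035602
d^3_{-2,-2}(2.5379) = +0.000690 -0.035602 = -0.034911

d=-0.0349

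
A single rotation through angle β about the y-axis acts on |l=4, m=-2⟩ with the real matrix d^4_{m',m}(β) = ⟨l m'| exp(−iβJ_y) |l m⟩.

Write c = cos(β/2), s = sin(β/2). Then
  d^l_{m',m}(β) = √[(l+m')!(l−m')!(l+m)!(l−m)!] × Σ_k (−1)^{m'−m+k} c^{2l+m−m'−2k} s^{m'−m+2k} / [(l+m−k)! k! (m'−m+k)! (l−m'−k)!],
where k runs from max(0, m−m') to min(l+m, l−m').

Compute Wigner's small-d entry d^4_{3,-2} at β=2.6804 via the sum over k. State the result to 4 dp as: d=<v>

d=0.5916

d^4_{3,-2}(β=2.6804) via Wigner's sum:
With c≡cos(β/2)=0.228558 and s≡sin(β/2)=0.973530, N=[5040·1·2·720]^{1/2}=2693.993318
The bounds max(0,m−m')=0 and min(l+m,l−m')=1 give 2 terms
  k=0: (−1)^5·2693.9933/(240)·0.2286^3·0.9735^5 = -0.117199
  k=1: (−1)^6·2693.9933/(720)·0.2286^1·0.9735^7 = +0.708773
d^4_{3,-2}(2.6804) = -0.117199 +0.708773 = +0.591574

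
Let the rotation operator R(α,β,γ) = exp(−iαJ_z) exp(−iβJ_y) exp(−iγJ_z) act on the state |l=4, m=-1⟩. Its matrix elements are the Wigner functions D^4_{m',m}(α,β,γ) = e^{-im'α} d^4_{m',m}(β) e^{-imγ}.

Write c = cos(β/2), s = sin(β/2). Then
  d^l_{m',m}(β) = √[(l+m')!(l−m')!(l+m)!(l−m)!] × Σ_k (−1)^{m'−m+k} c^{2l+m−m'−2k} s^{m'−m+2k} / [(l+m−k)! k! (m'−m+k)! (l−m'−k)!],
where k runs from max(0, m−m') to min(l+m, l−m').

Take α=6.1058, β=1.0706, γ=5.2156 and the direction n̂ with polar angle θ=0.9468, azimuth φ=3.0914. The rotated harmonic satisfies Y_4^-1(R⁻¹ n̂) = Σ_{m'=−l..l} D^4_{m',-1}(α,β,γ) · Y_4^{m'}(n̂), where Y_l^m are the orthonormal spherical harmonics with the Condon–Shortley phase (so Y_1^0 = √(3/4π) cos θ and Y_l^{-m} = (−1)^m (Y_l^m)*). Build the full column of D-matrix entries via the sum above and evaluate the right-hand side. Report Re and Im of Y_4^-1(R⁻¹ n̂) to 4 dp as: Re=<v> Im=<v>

Re=-0.1196 Im=0.2917

Need the full column D^4_{m',-1} for m'=−4..4 at α=6.1058, β=1.0706, γ=5.2156.
cos(β/2)=0.860116, sin(β/2)=0.510099
d^4_{-4,-1}: single k=3 term ⇒ +0.467565;  D = -0.095790-0.457648i
d^4_{-3,-1}: k∈[2..3] ⇒ +0.836220 -0.490190 = +0.346030;  D = -0.010014-0.345885i
d^4_{-2,-1}: k∈[1..3] ⇒ +0.753683 -1.325422 +0.310784 = -0.260955;  D = -0.038594+0.258085i
d^4_{-1,-1}: k∈[0..3] ⇒ +0.299540 -1.580307 +1.111647 -0.130329 = -0.299449;  D = -0.095851+0.283694i
d^4_{0,-1}: k∈[0..3] ⇒ -0.794452 +1.676541 -0.589671 +0.034566 = +0.326985;  D = +0.157686-0.286451i
d^4_{1,-1}: k∈[0..3] ⇒ +1.053538 -1.111647 +0.195493 -0.004584 = +0.132801;  D = +0.083566-0.103212i
d^4_{2,-1}: k∈[0..2] ⇒ -0.883615 +0.466176 -0.032793 = -0.450232;  D = -0.340611+0.294436i
d^4_{3,-1}: k∈[0..1] ⇒ +0.490190 -0.103445 = +0.386745;  D = +0.332620-0.197321i
d^4_{4,-1}: single k=0 term ⇒ -0.164451;  D = -0.154022+0.057631i
Y_4^{m'}(θ=0.9468,φ=3.0914) and Σ D·Y over m':
  (-0.0958-0.4576i)·(+0.1881+0.0383i)  (-0.0100-0.3459i)·(-0.3865-0.0586i)  (-0.0386+0.2581i)·(+0.3046+0.0307i)  (-0.0959+0.2837i)·(+0.1367+0.0069i)  (+0.1577-0.2865i)·(-0.3345+0.0000i)  (+0.0836-0.1032i)·(-0.1367+0.0069i)  (-0.3406+0.2944i)·(+0.3046-0.0307i)  (+0.3326-0.1973i)·(+0.3865-0.0586i)  (-0.1540+0.0576i)·(+0.1881-0.0383i)
Y_4^-1(R⁻¹ n̂) = -0.119630+0.291722i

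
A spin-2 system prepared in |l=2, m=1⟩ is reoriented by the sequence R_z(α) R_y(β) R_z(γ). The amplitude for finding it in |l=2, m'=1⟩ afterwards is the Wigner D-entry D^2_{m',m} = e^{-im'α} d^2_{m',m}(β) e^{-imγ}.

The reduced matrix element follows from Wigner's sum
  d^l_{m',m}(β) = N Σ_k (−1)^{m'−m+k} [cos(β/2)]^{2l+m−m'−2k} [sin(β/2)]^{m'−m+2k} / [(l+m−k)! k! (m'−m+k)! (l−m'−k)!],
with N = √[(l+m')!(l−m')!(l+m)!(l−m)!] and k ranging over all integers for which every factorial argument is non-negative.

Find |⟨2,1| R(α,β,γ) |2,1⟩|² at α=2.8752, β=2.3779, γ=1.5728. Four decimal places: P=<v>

P=0.1152

First d^2_{1,1}(β=2.3779), then the phase factors e^{-i(1)α} and e^{-i(1)γ}:
With c≡cos(β/2)=0.372634 and s≡sin(β/2)=0.927978, N=[6·1·6·1]^{1/2}=6.000000
k∈{0,1} keeps every argument non-negative
  k=0: (−1)^0·6.0000/(6)·0.3726^4·0.9280^0 = +0.019281
  k=1: (−1)^1·6.0000/(2)·0.3726^2·0.9280^2 = -0.358726
d^2_{1,1}(2.3779) = +0.019281 -0.358726 = -0.339445
|D^2_{1,1}|² = |d^2_{1,1}(β)|² = (-0.339445)² = 0.115223 (the z-rotation phases have unit modulus)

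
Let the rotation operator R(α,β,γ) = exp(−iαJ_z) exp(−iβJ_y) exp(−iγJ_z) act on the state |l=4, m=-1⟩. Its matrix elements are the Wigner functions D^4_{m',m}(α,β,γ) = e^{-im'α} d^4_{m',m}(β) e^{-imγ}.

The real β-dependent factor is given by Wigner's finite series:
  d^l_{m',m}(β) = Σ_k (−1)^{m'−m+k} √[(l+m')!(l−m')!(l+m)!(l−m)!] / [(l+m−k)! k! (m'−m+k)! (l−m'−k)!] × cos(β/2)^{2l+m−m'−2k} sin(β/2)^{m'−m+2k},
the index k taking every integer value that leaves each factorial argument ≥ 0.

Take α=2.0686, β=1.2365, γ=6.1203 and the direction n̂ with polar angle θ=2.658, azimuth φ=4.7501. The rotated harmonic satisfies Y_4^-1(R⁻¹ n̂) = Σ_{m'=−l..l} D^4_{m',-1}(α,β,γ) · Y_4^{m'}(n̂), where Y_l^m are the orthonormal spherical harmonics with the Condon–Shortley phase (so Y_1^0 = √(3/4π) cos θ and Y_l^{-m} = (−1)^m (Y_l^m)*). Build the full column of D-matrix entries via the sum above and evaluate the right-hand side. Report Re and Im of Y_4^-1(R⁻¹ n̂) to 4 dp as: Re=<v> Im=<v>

Re=-0.0585 Im=0.0283

Need the full column D^4_{m',-1} for m'=−4..4 at α=2.0686, β=1.2365, γ=6.1203.
cos(β/2)=0.814894, sin(β/2)=0.579610
d^4_{-4,-1}: single k=3 term ⇒ +0.523609;  D = -0.133361+0.506341i
d^4_{-3,-1}: k∈[2..3] ⇒ +0.780816 -0.658365 = +0.122451;  D = +0.118933-0.029139i
d^4_{-2,-1}: k∈[1..3] ⇒ +0.586786 -1.484292 +0.500608 = -0.396898;  D = +0.267059+0.293612i
d^4_{-1,-1}: k∈[0..3] ⇒ +0.194450 -1.475604 +1.493032 -0.251778 = -0.039899;  D = +0.013114-0.037682i
d^4_{0,-1}: k∈[0..3] ⇒ -0.618527 +1.877498 -0.949837 +0.080088 = +0.389222;  D = +0.384070-0.063119i
d^4_{1,-1}: k∈[0..3] ⇒ +0.983736 -1.493032 +0.377667 -0.012738 = -0.144367;  D = +0.088593+0.113988i
d^4_{2,-1}: k∈[0..2] ⇒ -0.989528 +0.750912 -0.075978 = -0.314595;  D = +0.126065-0.288232i
d^4_{3,-1}: k∈[0..1] ⇒ +0.658365 -0.199842 = +0.458523;  D = +0.456848-0.039156i
d^4_{4,-1}: single k=0 term ⇒ -0.264897;  D = +0.145901+0.221095i
Y_4^{m'}(θ=2.658,φ=4.7501) and Σ D·Y over m':
  (-0.1334+0.5063i)·(+0.0204-0.0031i)  (+0.1189-0.0291i)·(+0.0126+0.1107i)  (+0.2671+0.2936i)·(-0.3236+0.0244i)  (+0.0131-0.0377i)·(-0.0183-0.4839i)  (+0.3841-0.0631i)·(+0.1045+0.0000i)  (+0.0886+0.1140i)·(+0.0183-0.4839i)  (+0.1261-0.2882i)·(-0.3236-0.0244i)  (+0.4568-0.0392i)·(-0.0126+0.1107i)  (+0.1459+0.2211i)·(+0.0204+0.0031i)
Y_4^-1(R⁻¹ n̂) = -0.058516+0.028255i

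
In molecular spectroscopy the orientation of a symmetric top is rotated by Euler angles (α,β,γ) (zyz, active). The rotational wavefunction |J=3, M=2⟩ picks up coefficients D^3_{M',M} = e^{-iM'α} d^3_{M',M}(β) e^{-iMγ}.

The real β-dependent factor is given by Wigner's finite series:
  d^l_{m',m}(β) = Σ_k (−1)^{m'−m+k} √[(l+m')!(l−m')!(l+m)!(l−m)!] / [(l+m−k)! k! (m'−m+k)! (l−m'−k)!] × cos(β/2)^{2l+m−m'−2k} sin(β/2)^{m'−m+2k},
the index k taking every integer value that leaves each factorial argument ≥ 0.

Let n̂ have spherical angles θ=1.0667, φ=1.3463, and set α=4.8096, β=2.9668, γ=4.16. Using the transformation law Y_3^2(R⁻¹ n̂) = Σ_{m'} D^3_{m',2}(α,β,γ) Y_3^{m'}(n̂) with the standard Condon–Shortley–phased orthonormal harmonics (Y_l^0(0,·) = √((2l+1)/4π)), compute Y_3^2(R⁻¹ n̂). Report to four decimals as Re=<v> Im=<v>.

Re=-0.0985 Im=0.3774

Need the full column D^3_{m',2} for m'=−3..3 at α=4.8096, β=2.9668, γ=4.16.
cos(β/2)=0.087285, sin(β/2)=0.996183
d^3_{-3,2}: single k=5 term ⇒ +0.209755;  D = +0.206574-0.036393i
d^3_{-2,2}: k∈[4..5] ⇒ +0.037515 -0.977318 = -0.939802;  D = -0.252120-0.905353i
d^3_{-1,2}: k∈[3..4] ⇒ +0.004158 -0.270792 = -0.266635;  D = +0.248706-0.096123i
d^3_{0,2}: k∈[2..3] ⇒ +0.000316 -0.041096 = -0.040780;  D = +0.018324+0.036432i
d^3_{1,2}: k∈[1..2] ⇒ +0.000016 -0.004158 = -0.004142;  D = -0.003502+0.002211i
d^3_{2,2}: k∈[0..1] ⇒ +0.000000 -0.000288 = -0.000288;  D = -0.000176-0.000227i
d^3_{3,2}: single k=0 term ⇒ -0.000012;  D = +0.000009-0.000008i
Y_3^{m'}(θ=1.0667,φ=1.3463) and Σ D·Y over m':
  (+0.2066-0.0364i)·(-0.1747+0.2189i)  (-0.2521-0.9054i)·(-0.3410-0.1643i)  (+0.2487-0.0961i)·(+0.0105-0.0459i)  (+0.0183+0.0364i)·(-0.3305+0.0000i)  (-0.0035+0.0022i)·(-0.0105-0.0459i)  (-0.0002-0.0002i)·(-0.3410+0.1643i)  (+0.0000-0.0000i)·(+0.1747+0.2189i)
Y_3^2(R⁻¹ n̂) = -0.098511+0.377400i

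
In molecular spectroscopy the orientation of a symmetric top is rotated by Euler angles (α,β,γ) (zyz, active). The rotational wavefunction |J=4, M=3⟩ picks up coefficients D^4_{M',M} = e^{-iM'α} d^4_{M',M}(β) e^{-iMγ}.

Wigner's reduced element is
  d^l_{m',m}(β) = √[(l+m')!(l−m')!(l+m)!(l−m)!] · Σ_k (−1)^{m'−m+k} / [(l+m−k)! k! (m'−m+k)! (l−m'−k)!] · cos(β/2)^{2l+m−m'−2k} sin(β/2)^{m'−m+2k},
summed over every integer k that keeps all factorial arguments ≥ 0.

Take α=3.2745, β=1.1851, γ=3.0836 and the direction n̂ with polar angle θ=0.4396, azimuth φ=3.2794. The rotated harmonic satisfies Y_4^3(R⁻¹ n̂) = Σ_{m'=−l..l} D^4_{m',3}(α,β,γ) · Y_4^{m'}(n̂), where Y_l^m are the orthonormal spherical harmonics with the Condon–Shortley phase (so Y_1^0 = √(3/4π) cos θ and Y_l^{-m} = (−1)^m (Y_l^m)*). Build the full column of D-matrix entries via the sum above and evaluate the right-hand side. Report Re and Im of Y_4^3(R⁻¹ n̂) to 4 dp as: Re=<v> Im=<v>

Need the full column D^4_{m',3} for m'=−4..4 at α=3.2745, β=1.1851, γ=3.0836.
cos(β/2)=0.829519, sin(β/2)=0.558478
d^4_{-4,3}: single k=7 term ⇒ +0.039757;  D = -0.030264-0.025782i
d^4_{-3,3}: k∈[6..7] ⇒ +0.146146 -0.009463 = +0.136683;  D = +0.114874+0.074069i
d^4_{-2,3}: k∈[5..6] ⇒ +0.348093 -0.052594 = +0.295499;  D = -0.267380-0.125809i
d^4_{-1,3}: k∈[4..5] ⇒ +0.609326 -0.165714 = +0.443611;  D = +0.422885+0.134011i
d^4_{0,3}: k∈[3..4] ⇒ +0.809496 -0.366922 = +0.442574;  D = -0.435893-0.076610i
d^4_{1,3}: k∈[2..3] ⇒ +0.806569 -0.609326 = +0.197243;  D = +0.197077+0.008099i
d^4_{2,3}: k∈[1..2] ⇒ +0.564749 -0.767956 = -0.203207;  D = +0.202350-0.018636i
d^4_{3,3}: k∈[0..1] ⇒ +0.224188 -0.711327 = -0.487139;  D = -0.474888+0.108562i
d^4_{4,3}: single k=0 term ⇒ -0.426910;  D = +0.399896-0.149451i
Y_4^{m'}(θ=0.4396,φ=3.2794) and Σ D·Y over m':
  (-0.0303-0.0258i)·(+0.0124-0.0076i)  (+0.1149+0.0741i)·(-0.0799+0.0351i)  (-0.2674-0.1258i)·(+0.2759-0.0780i)  (+0.4229+0.1340i)·(-0.4931+0.0684i)  (-0.4359-0.0766i)·(+0.2014+0.0000i)  (+0.1971+0.0081i)·(+0.4931+0.0684i)  (+0.2024-0.0186i)·(+0.2759+0.0780i)  (-0.4749+0.1086i)·(+0.0799+0.0351i)  (+0.3999-0.1495i)·(+0.0124+0.0076i)
Y_4^3(R⁻¹ n̂) = -0.283176-0.047082i

Re=-0.2832 Im=-0.0471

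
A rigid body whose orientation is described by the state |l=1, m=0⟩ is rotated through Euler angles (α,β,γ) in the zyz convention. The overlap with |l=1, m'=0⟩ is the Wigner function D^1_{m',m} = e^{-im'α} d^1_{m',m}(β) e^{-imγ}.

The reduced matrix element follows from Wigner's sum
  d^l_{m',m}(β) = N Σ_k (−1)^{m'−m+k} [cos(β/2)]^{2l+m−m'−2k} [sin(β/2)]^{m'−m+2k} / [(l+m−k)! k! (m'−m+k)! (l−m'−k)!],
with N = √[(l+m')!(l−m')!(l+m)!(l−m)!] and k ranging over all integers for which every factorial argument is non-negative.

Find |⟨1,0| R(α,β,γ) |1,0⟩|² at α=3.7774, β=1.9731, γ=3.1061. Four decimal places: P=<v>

Split into d^1_{0,0}(β=1.9731) × two z-phases.
c=cos(1.9731/2)=0.551571, s=sin(1.9731/2)=0.834128; N=√[1·1·1·1]=1.000000
The bounds max(0,m−m')=0 and min(l+m,l−m')=1 give 2 terms
  k=0: (−1)^0·1.0000/(1)·0.5516^2·0.8341^0 = +0.304230
  k=1: (−1)^1·1.0000/(1)·0.5516^0·0.8341^2 = -0.695770
d^1_{0,0}(1.9731) = +0.304230 -0.695770 = -0.391539
|D^1_{0,0}|² = |d^1_{0,0}(β)|² = (-0.391539)² = 0.153303 (the z-rotation phases have unit modulus)

P=0.1533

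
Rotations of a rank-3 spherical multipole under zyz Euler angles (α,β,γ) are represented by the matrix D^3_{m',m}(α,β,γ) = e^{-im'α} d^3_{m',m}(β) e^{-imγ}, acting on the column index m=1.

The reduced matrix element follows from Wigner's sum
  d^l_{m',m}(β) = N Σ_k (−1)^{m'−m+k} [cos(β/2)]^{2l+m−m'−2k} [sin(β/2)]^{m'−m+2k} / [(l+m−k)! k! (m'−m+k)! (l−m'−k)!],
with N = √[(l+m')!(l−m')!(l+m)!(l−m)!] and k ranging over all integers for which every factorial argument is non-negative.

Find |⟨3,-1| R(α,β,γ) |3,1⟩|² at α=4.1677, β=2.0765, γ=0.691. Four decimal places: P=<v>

P=0.1860

D^3_{-1,1}(4.1677,2.0765,0.691) = e^{-i·-1·4.1677}·d^3_{-1,1}(2.0765)·e^{-i·1·0.691}. Compute d first:
With c≡cos(β/2)=0.507729 and s≡sin(β/2)=0.861517, N=[2·24·24·2]^{1/2}=48.000000
Admissible k: 2..4 (factorial args all ≥0)
  k=2: (−1)^0·48.0000/(8)·0.5077^4·0.8615^2 = +0.295941
  k=3: (−1)^1·48.0000/(6)·0.5077^2·0.8615^4 = -1.136080
  k=4: (−1)^2·48.0000/(48)·0.5077^0·0.8615^6 = +0.408868
d^3_{-1,1}(2.0765) = +0.295941 -1.136080 +0.408868 = -0.431270
|D^3_{-1,1}|² = |d^3_{-1,1}(β)|² = (-0.431270)² = 0.185994 (the z-rotation phases have unit modulus)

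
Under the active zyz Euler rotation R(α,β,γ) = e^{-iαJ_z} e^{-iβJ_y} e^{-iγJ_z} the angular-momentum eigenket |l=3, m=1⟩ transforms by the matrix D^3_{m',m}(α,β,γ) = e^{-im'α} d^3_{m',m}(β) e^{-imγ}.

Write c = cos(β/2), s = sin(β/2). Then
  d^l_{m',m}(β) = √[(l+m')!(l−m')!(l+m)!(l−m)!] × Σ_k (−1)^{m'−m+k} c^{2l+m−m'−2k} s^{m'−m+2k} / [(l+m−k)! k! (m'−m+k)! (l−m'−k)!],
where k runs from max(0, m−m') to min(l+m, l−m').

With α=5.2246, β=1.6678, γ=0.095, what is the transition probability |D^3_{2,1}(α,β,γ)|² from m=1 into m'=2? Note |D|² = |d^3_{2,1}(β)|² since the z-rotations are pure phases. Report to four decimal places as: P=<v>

P=0.2103

First d^3_{2,1}(β=1.6678), then the phase factors e^{-i(2)α} and e^{-i(1)γ}:
c=cos(1.6678/2)=0.671993, s=sin(1.6678/2)=0.740558; N=√[120·1·24·2]=75.894664
The bounds max(0,m−m')=0 and min(l+m,l−m')=1 give 2 terms
  k=0: (−1)^1·75.8947/(24)·0.6720^5·0.7406^1 = -0.320909
  k=1: (−1)^2·75.8947/(12)·0.6720^3·0.7406^3 = +0.779472
d^3_{2,1}(1.6678) = -0.320909 +0.779472 = +0.458563
|D^3_{2,1}|² = |d^3_{2,1}(β)|² = (+0.458563)² = 0.210280 (the z-rotation phases have unit modulus)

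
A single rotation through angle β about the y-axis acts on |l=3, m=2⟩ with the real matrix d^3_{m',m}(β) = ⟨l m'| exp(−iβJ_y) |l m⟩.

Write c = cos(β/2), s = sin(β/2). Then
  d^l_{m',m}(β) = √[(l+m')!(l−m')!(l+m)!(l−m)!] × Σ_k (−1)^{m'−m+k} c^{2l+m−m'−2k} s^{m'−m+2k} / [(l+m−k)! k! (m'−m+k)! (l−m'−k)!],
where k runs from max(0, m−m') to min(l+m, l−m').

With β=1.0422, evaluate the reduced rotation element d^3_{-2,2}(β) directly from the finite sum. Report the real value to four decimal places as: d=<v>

d^3_{-2,2}(β=1.0422) via Wigner's sum:
c=cos(1.0422/2)=0.867272, s=sin(1.0422/2)=0.497834; N=√[1·120·120·1]=120.000000
k∈{4,5} keeps every argument non-negative
  k=4: (−1)^0·120.0000/(24)·0.8673^2·0.4978^4 = +0.231005
  k=5: (−1)^1·120.0000/(120)·0.8673^0·0.4978^6 = -0.015223
d^3_{-2,2}(1.0422) = +0.231005 -0.015223 = +0.215781

d=0.2158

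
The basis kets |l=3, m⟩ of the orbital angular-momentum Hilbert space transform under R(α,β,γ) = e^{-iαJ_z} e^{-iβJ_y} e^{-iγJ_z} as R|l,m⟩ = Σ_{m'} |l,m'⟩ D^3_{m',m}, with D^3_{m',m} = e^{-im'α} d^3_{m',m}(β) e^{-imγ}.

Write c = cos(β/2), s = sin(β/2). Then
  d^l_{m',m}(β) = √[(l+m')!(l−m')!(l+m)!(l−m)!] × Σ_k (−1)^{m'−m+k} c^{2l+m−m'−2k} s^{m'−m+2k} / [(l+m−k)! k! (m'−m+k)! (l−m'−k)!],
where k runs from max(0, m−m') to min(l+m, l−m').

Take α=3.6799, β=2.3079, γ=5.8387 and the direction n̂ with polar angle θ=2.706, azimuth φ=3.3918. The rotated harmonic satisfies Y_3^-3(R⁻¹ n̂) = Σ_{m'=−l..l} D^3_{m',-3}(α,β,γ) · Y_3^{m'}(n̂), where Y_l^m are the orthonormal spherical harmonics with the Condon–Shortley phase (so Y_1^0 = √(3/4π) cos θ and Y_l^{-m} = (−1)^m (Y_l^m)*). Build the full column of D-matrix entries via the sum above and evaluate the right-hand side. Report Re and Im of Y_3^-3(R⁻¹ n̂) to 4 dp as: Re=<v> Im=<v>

Need the full column D^3_{m',-3} for m'=−3..3 at α=3.6799, β=2.3079, γ=5.8387.
cos(β/2)=0.404879, sin(β/2)=0.914370
d^3_{-3,-3}: single k=0 term ⇒ +0.004405;  D = -0.004232-0.001224i
d^3_{-2,-3}: single k=0 term ⇒ -0.024368;  D = -0.023569+0.006190i
d^3_{-1,-3}: single k=0 term ⇒ +0.087014;  D = -0.060926+0.062125i
d^3_{0,-3}: single k=0 term ⇒ -0.226912;  D = -0.053351+0.220551i
d^3_{1,-3}: single k=0 term ⇒ +0.443797;  D = +0.131561+0.423848i
d^3_{2,-3}: single k=0 term ⇒ -0.633886;  D = +0.471712+0.423438i
d^3_{3,-3}: single k=0 term ⇒ +0.584430;  D = +0.573555+0.112219i
Y_3^{m'}(θ=2.706,φ=3.3918) and Σ D·Y over m':
  (-0.0042-0.0012i)·(-0.0229+0.0214i)  (-0.0236+0.0062i)·(-0.1447+0.0791i)  (-0.0609+0.0621i)·(-0.4109+0.1050i)  (-0.0534+0.2206i)·(-0.3755+0.0000i)  (+0.1316+0.4238i)·(+0.4109+0.1050i)  (+0.4717+0.4234i)·(-0.1447-0.0791i)  (+0.5736+0.1122i)·(+0.0229+0.0214i)
Y_3^-3(R⁻¹ n̂) = +0.027122-0.013388i

Re=0.0271 Im=-0.0134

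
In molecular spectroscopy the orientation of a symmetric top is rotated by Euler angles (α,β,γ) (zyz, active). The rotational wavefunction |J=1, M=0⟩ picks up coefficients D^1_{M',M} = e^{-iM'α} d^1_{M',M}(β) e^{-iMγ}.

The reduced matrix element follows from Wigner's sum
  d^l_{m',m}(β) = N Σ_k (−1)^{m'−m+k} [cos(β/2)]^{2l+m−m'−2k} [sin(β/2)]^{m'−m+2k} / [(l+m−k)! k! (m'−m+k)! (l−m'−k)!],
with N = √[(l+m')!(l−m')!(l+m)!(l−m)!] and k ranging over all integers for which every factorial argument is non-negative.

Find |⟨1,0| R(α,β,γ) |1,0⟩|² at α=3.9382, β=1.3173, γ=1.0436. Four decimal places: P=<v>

First d^1_{0,0}(β=1.3173), then the phase factors e^{-i(0)α} and e^{-i(0)γ}:
c=cos(1.3173/2)=0.790819, s=sin(1.3173/2)=0.612050; N=√[1·1·1·1]=1.000000
Admissible k: 0..1 (factorial args all ≥0)
  k=0: (−1)^0·1.0000/(1)·0.7908^2·0.6120^0 = +0.625395
  k=1: (−1)^1·1.0000/(1)·0.7908^0·0.6120^2 = -0.374605
d^1_{0,0}(1.3173) = +0.625395 -0.374605 = +0.250790
|D^1_{0,0}|² = |d^1_{0,0}(β)|² = (+0.250790)² = 0.062896 (the z-rotation phases have unit modulus)

P=0.0629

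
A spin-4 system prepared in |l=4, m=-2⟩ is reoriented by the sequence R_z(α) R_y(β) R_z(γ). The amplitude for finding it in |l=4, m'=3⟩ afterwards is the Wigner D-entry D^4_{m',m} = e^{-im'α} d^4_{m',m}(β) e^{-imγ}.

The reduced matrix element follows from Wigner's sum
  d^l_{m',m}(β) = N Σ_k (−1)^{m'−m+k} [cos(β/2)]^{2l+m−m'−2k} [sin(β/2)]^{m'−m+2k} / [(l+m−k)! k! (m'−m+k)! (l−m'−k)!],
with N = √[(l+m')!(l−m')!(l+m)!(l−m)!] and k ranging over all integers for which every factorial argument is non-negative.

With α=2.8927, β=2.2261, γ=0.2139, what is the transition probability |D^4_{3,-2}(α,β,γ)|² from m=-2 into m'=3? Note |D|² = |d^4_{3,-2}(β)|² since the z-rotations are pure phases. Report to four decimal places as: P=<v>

D^4_{3,-2}(2.8927,2.2261,0.2139) = e^{-i·3·2.8927}·d^4_{3,-2}(2.2261)·e^{-i·-2·0.2139}. Compute d first:
With c≡cos(β/2)=0.441928 and s≡sin(β/2)=0.897051, N=[5040·1·2·720]^{1/2}=2693.993318
The bounds max(0,m−m')=0 and min(l+m,l−m')=1 give 2 terms
  k=0: (−1)^5·2693.9933/(240)·0.4419^3·0.8971^5 = -0.562760
  k=1: (−1)^6·2693.9933/(720)·0.4419^1·0.8971^7 = +0.772919
d^4_{3,-2}(2.2261) = -0.562760 +0.772919 = +0.210159
|D^4_{3,-2}|² = |d^4_{3,-2}(β)|² = (+0.210159)² = 0.044167 (the z-rotation phases have unit modulus)

P=0.0442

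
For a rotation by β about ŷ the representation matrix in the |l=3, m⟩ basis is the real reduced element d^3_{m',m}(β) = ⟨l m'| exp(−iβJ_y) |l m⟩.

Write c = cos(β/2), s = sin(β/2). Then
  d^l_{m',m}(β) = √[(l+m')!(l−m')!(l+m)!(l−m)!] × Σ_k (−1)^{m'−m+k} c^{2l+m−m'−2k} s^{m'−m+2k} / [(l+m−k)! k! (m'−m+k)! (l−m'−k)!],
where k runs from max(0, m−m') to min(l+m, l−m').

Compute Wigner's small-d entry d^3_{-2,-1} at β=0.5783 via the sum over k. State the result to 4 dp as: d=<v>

d=0.6003

d^3_{-2,-1}(β=0.5783) via Wigner's sum:
Half-angle: c=0.958487, s=0.285138. N=√(1·120·2·24)=75.894664
The bounds max(0,m−m')=1 and min(l+m,l−m')=2 give 2 terms
  k=1: (−1)^0·75.8947/(24)·0.9585^5·0.2851^1 = +0.729432
  k=2: (−1)^1·75.8947/(12)·0.9585^3·0.2851^3 = -0.129108
d^3_{-2,-1}(0.5783) = +0.729432 -0.129108 = +0.600324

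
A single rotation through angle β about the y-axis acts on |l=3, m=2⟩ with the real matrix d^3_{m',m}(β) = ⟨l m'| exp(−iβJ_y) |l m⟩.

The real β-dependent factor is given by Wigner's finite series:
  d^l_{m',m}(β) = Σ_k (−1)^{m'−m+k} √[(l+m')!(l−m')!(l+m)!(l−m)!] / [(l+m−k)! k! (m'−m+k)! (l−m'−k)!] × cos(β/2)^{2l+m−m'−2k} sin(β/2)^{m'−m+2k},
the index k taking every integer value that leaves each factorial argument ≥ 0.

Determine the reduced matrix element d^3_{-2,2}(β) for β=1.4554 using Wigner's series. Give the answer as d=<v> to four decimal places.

d^3_{-2,2}(β=1.4554) via Wigner's sum:
c=cos(1.4554/2)=0.746706, s=sin(1.4554/2)=0.665154; N=√[1·120·120·1]=120.000000
Admissible k: 4..5 (factorial args all ≥0)
  k=4: (−1)^0·120.0000/(24)·0.7467^2·0.6652^4 = +0.545705
  k=5: (−1)^1·120.0000/(120)·0.7467^0·0.6652^6 = -0.086603
d^3_{-2,2}(1.4554) = +0.545705 -0.086603 = +0.459102

d=0.4591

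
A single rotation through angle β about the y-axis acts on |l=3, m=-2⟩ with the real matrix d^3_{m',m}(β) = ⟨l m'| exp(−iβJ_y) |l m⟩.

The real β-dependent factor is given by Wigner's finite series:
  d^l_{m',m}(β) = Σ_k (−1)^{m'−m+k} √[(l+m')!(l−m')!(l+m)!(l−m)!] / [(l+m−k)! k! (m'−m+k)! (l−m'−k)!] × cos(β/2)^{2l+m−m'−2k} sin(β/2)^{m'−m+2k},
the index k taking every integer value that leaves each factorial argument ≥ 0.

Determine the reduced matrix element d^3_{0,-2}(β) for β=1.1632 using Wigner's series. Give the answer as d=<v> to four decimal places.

d=0.4575

d^3_{0,-2}(β=1.1632) via Wigner's sum:
Half-angle: c=0.835585, s=0.549362. N=√(6·6·1·120)=65.726707
The bounds max(0,m−m')=0 and min(l+m,l−m')=1 give 2 terms
  k=0: (−1)^2·65.7267/(12)·0.8356^4·0.5494^2 = +0.805822
  k=1: (−1)^3·65.7267/(12)·0.8356^2·0.5494^4 = -0.348317
d^3_{0,-2}(1.1632) = +0.805822 -0.348317 = +0.457505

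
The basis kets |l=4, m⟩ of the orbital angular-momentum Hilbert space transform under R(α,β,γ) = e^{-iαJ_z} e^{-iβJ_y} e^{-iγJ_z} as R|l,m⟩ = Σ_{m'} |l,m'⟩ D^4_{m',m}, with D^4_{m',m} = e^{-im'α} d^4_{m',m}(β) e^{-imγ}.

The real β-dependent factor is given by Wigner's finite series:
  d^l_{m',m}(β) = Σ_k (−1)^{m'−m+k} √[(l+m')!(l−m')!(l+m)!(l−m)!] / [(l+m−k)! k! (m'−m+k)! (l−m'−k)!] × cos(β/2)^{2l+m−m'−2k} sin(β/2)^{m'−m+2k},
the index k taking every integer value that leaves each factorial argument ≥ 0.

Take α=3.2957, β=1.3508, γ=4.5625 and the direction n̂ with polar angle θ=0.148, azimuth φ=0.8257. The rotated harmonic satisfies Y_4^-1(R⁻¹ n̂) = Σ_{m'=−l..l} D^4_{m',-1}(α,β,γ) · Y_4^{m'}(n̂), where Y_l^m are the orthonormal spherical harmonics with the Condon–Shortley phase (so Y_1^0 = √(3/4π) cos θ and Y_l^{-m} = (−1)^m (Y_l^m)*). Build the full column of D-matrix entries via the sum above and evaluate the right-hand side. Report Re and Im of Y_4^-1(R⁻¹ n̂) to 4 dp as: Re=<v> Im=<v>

Need the full column D^4_{m',-1} for m'=−4..4 at α=3.2957, β=1.3508, γ=4.5625.
cos(β/2)=0.780457, sin(β/2)=0.625210
d^4_{-4,-1}: single k=3 term ⇒ +0.529560;  D = +0.238196-0.472966i
d^4_{-3,-1}: k∈[2..3] ⇒ +0.701157 -0.749924 = -0.048767;  D = +0.014990-0.046406i
d^4_{-2,-1}: k∈[1..3] ⇒ +0.467848 -1.501163 +0.642229 = -0.391086;  D = -0.061661+0.386195i
d^4_{-1,-1}: k∈[0..3] ⇒ +0.137655 -1.325062 +1.700668 -0.363791 = +0.149470;  D = -0.000631+0.149469i
d^4_{0,-1}: k∈[0..3] ⇒ -0.493155 +1.898837 -1.218544 +0.130330 = +0.317469;  D = -0.047407-0.313909i
d^4_{1,-1}: k∈[0..3] ⇒ +0.883374 -1.700668 +0.545686 -0.023346 = -0.294953;  D = -0.088290-0.281429i
d^4_{2,-1}: k∈[0..2] ⇒ -1.000775 +0.963343 -0.123642 = -0.161073;  D = +0.071234+0.144466i
d^4_{3,-1}: k∈[0..1] ⇒ +0.749924 -0.288750 = +0.461174;  D = +0.265027+0.377415i
d^4_{4,-1}: single k=0 term ⇒ -0.339836;  D = +0.235672+0.244841i
Y_4^{m'}(θ=0.148,φ=0.8257) and Σ D·Y over m':
  (+0.2382-0.4730i)·(-0.0002+0.0000i)  (+0.0150-0.0464i)·(-0.0031-0.0024i)  (-0.0617+0.3862i)·(-0.0034-0.0424i)  (-0.0006+0.1495i)·(+0.1800-0.1951i)  (-0.0474-0.3139i)·(+0.7560+0.0000i)  (-0.0883-0.2814i)·(-0.1800-0.1951i)  (+0.0712+0.1445i)·(-0.0034+0.0424i)  (+0.2650+0.3774i)·(+0.0031-0.0024i)  (+0.2357+0.2448i)·(-0.0002-0.0000i)
Y_4^-1(R⁻¹ n̂) = -0.034078-0.137899i

Re=-0.0341 Im=-0.1379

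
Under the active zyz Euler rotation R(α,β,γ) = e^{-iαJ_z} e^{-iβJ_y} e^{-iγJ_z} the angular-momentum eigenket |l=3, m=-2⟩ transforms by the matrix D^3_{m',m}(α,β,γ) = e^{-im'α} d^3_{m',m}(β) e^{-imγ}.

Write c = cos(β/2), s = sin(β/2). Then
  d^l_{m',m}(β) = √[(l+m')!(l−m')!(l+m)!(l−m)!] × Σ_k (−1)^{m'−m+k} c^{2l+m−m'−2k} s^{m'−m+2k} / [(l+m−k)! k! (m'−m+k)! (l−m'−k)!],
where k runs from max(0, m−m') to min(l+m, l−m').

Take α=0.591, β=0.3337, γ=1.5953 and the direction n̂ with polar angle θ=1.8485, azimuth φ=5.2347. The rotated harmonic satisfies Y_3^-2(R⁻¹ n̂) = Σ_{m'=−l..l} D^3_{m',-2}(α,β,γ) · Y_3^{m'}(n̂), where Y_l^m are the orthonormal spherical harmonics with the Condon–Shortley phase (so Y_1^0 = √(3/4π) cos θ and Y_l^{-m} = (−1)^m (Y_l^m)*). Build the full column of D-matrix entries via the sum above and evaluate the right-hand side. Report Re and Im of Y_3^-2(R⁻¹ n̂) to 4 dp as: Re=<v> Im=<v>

Re=-0.2642 Im=0.0022

Need the full column D^3_{m',-2} for m'=−3..3 at α=0.591, β=0.3337, γ=1.5953.
cos(β/2)=0.986113, sin(β/2)=0.166077
d^3_{-3,-2}: single k=1 term ⇒ +0.379331;  D = +0.094293-0.367424i
d^3_{-2,-2}: k∈[0..1] ⇒ +0.919517 -0.130405 = +0.789111;  D = -0.263001-0.743994i
d^3_{-1,-2}: k∈[0..1] ⇒ -0.489714 +0.027780 = -0.461933;  D = +0.370513+0.275867i
d^3_{0,-2}: k∈[0..1] ⇒ +0.142852 -0.004052 = +0.138800;  D = -0.138633-0.006799i
d^3_{1,-2}: k∈[0..1] ⇒ -0.027780 +0.000394 = -0.027386;  D = +0.023461-0.014127i
d^3_{2,-2}: k∈[0..1] ⇒ +0.003699 -0.000021 = +0.003678;  D = -0.001559+0.003331i
d^3_{3,-2}: single k=0 term ⇒ -0.000305;  D = -0.000047-0.000302i
Y_3^{m'}(θ=1.8485,φ=5.2347) and Σ D·Y over m':
  (+0.0943-0.3674i)·(-0.3711-0.0014i)  (-0.2630-0.7440i)·(+0.1301-0.2241i)  (+0.3705+0.2759i)·(-0.0968-0.1681i)  (-0.1386-0.0068i)·(+0.2685+0.0000i)  (+0.0235-0.0141i)·(+0.0968-0.1681i)  (-0.0016+0.0033i)·(+0.1301+0.2241i)  (-0.0000-0.0003i)·(+0.3711-0.0014i)
Y_3^-2(R⁻¹ n̂) = -0.264216+0.002156i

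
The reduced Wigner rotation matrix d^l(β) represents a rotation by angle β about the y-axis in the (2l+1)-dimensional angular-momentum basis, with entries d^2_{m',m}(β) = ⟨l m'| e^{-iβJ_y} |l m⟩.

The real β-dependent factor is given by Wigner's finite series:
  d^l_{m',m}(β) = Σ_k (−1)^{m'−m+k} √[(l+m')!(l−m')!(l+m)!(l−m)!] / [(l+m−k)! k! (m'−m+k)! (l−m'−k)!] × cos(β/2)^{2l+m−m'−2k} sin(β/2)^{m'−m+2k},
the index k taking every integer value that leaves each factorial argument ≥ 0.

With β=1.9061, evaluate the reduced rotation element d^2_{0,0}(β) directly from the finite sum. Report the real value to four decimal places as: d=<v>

d=-0.3376

d^2_{0,0}(β=1.9061) via Wigner's sum:
Half-angle: c=0.579199, s=0.815186. N=√(2·2·2·2)=4.000000
k∈{0,1,2} keeps every argument non-negative
  k=0: (−1)^0·4.0000/(4)·0.5792^4·0.8152^0 = +0.112541
  k=1: (−1)^1·4.0000/(1)·0.5792^2·0.8152^2 = -0.891722
  k=2: (−1)^2·4.0000/(4)·0.5792^0·0.8152^4 = +0.441597
d^2_{0,0}(1.9061) = +0.112541 -0.891722 +0.441597 = -0.337583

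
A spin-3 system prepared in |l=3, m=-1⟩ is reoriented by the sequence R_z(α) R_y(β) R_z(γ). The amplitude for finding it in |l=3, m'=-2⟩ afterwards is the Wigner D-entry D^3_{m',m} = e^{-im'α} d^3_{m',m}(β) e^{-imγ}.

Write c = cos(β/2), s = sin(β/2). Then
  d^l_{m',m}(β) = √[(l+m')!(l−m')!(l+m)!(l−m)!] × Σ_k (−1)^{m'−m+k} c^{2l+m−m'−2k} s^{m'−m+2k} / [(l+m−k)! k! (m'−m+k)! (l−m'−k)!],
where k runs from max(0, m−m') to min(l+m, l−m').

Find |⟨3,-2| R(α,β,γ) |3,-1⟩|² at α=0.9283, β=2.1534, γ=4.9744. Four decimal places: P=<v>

Split into d^3_{-2,-1}(β=2.1534) × two z-phases.
c=cos(2.1534/2)=0.474236, s=sin(2.1534/2)=0.880398; N=√[1·120·2·24]=75.894664
Admissible k: 1..2 (factorial args all ≥0)
  k=1: (−1)^0·75.8947/(24)·0.4742^5·0.8804^1 = +0.066781
  k=2: (−1)^1·75.8947/(12)·0.4742^3·0.8804^3 = -0.460310
d^3_{-2,-1}(2.1534) = +0.066781 -0.460310 = -0.393529
|D^3_{-2,-1}|² = |d^3_{-2,-1}(β)|² = (-0.393529)² = 0.154865 (the z-rotation phases have unit modulus)

P=0.1549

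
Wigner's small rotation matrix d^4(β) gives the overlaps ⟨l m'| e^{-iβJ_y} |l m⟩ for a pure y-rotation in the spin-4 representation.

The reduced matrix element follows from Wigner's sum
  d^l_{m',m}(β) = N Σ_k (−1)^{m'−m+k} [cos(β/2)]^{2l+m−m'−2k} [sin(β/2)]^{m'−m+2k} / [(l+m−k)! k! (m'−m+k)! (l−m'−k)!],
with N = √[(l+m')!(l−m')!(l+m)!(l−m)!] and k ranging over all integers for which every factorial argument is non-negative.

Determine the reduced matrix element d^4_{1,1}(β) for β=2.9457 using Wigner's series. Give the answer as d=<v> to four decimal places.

d=-0.0902

d^4_{1,1}(β=2.9457) via Wigner's sum:
Half-angle: c=0.097790, s=0.995207. N=√(120·6·120·6)=720.000000
k∈{0,1,2,3} keeps every argument non-negative
  k=0: (−1)^0·720.0000/(720)·0.0978^8·0.9952^0 = +0.000000
  k=1: (−1)^1·720.0000/(48)·0.0978^6·0.9952^2 = -0.000013
  k=2: (−1)^2·720.0000/(24)·0.0978^4·0.9952^4 = +0.002691
  k=3: (−1)^3·720.0000/(72)·0.0978^2·0.9952^6 = -0.092911
d^4_{1,1}(2.9457) = +0.000000 -0.000013 +0.002691 -0.092911 = -0.090233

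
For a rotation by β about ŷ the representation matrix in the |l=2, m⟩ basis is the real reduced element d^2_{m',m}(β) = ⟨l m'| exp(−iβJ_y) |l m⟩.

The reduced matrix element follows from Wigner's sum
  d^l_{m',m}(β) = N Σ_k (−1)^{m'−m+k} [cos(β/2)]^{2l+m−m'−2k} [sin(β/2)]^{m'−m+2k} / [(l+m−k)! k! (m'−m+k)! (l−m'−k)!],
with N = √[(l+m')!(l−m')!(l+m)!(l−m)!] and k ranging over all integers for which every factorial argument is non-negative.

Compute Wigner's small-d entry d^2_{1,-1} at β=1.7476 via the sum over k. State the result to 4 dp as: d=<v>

d=0.3811

d^2_{1,-1}(β=1.7476) via Wigner's sum:
Half-angle: c=0.641917, s=0.766774. N=√(6·1·1·6)=6.000000
The bounds max(0,m−m')=0 and min(l+m,l−m')=1 give 2 terms
  k=0: (−1)^2·6.0000/(2)·0.6419^2·0.7668^2 = +0.726799
  k=1: (−1)^3·6.0000/(6)·0.6419^0·0.7668^4 = -0.345676
d^2_{1,-1}(1.7476) = +0.726799 -0.345676 = +0.381123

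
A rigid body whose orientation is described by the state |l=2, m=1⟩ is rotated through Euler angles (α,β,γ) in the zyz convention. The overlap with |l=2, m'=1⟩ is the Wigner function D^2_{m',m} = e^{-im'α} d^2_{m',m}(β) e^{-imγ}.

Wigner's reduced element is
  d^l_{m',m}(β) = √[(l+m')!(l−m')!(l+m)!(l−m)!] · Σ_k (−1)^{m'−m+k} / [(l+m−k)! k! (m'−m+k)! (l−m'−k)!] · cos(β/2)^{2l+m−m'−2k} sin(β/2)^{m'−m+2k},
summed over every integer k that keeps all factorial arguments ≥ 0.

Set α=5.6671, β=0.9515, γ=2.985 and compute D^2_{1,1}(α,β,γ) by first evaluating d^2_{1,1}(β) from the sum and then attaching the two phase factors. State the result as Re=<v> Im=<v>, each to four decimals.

Re=-0.0911 Im=-0.0888

Split into d^2_{1,1}(β=0.9515) × two z-phases.
Half-angle: c=0.888949, s=0.458005. N=√(6·1·6·1)=6.000000
k∈{0,1} keeps every argument non-negative
  k=0: (−1)^0·6.0000/(6)·0.8889^4·0.4580^0 = +0.624465
  k=1: (−1)^1·6.0000/(2)·0.8889^2·0.4580^2 = -0.497298
d^2_{1,1}(0.9515) = +0.624465 -0.497298 = +0.127168
Attach z-rotation phases: D = e^{-i(1)(5.6671)}·(+0.127168)·e^{-i(1)(2.985)} = -0.091058-0.088770i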